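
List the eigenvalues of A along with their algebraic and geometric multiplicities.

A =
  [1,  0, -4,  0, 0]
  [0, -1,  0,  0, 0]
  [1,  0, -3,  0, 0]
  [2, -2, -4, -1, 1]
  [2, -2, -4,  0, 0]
λ = -1: alg = 4, geom = 3; λ = 0: alg = 1, geom = 1

Step 1 — factor the characteristic polynomial to read off the algebraic multiplicities:
  χ_A(x) = x*(x + 1)^4

Step 2 — compute geometric multiplicities via the rank-nullity identity g(λ) = n − rank(A − λI):
  rank(A − (-1)·I) = 2, so dim ker(A − (-1)·I) = n − 2 = 3
  rank(A − (0)·I) = 4, so dim ker(A − (0)·I) = n − 4 = 1

Summary:
  λ = -1: algebraic multiplicity = 4, geometric multiplicity = 3
  λ = 0: algebraic multiplicity = 1, geometric multiplicity = 1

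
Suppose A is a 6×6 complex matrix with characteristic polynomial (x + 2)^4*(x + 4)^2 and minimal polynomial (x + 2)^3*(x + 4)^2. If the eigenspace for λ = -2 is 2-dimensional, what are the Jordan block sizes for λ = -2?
Block sizes for λ = -2: [3, 1]

Step 1 — from the characteristic polynomial, algebraic multiplicity of λ = -2 is 4. From dim ker(A − (-2)·I) = 2, there are exactly 2 Jordan blocks for λ = -2.
Step 2 — from the minimal polynomial, the factor (x + 2)^3 tells us the largest block for λ = -2 has size 3.
Step 3 — with total size 4, 2 blocks, and largest block 3, the block sizes (in nonincreasing order) are [3, 1].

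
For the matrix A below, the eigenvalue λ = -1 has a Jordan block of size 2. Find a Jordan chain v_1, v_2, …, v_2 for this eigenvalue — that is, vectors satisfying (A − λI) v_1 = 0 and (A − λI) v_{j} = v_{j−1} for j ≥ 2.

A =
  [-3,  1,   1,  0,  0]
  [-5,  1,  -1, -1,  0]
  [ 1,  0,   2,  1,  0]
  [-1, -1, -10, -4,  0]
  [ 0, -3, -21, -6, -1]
A Jordan chain for λ = -1 of length 2:
v_1 = (-2, -5, 1, -1, 0)ᵀ
v_2 = (1, 0, 0, 0, 0)ᵀ

Let N = A − (-1)·I. We want v_2 with N^2 v_2 = 0 but N^1 v_2 ≠ 0; then v_{j-1} := N · v_j for j = 2, …, 2.

Pick v_2 = (1, 0, 0, 0, 0)ᵀ.
Then v_1 = N · v_2 = (-2, -5, 1, -1, 0)ᵀ.

Sanity check: (A − (-1)·I) v_1 = (0, 0, 0, 0, 0)ᵀ = 0. ✓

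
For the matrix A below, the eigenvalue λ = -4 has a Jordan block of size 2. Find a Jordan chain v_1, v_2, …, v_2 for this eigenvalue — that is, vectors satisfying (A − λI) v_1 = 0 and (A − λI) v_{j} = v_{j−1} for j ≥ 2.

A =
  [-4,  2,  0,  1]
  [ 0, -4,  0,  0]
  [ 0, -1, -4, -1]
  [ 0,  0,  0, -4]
A Jordan chain for λ = -4 of length 2:
v_1 = (2, 0, -1, 0)ᵀ
v_2 = (0, 1, 0, 0)ᵀ

Let N = A − (-4)·I. We want v_2 with N^2 v_2 = 0 but N^1 v_2 ≠ 0; then v_{j-1} := N · v_j for j = 2, …, 2.

Pick v_2 = (0, 1, 0, 0)ᵀ.
Then v_1 = N · v_2 = (2, 0, -1, 0)ᵀ.

Sanity check: (A − (-4)·I) v_1 = (0, 0, 0, 0)ᵀ = 0. ✓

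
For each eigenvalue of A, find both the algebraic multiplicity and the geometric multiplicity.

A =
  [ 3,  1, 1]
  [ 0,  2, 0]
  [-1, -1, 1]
λ = 2: alg = 3, geom = 2

Step 1 — factor the characteristic polynomial to read off the algebraic multiplicities:
  χ_A(x) = (x - 2)^3

Step 2 — compute geometric multiplicities via the rank-nullity identity g(λ) = n − rank(A − λI):
  rank(A − (2)·I) = 1, so dim ker(A − (2)·I) = n − 1 = 2

Summary:
  λ = 2: algebraic multiplicity = 3, geometric multiplicity = 2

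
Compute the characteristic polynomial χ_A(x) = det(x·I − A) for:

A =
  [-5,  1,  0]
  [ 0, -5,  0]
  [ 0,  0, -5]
x^3 + 15*x^2 + 75*x + 125

Expanding det(x·I − A) (e.g. by cofactor expansion or by noting that A is similar to its Jordan form J, which has the same characteristic polynomial as A) gives
  χ_A(x) = x^3 + 15*x^2 + 75*x + 125
which factors as (x + 5)^3. The eigenvalues (with algebraic multiplicities) are λ = -5 with multiplicity 3.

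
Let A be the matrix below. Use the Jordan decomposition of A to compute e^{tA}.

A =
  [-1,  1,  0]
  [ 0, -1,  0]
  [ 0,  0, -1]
e^{tA} =
  [exp(-t), t*exp(-t), 0]
  [0, exp(-t), 0]
  [0, 0, exp(-t)]

Strategy: write A = P · J · P⁻¹ where J is a Jordan canonical form, so e^{tA} = P · e^{tJ} · P⁻¹, and e^{tJ} can be computed block-by-block.

A has Jordan form
J =
  [-1,  1,  0]
  [ 0, -1,  0]
  [ 0,  0, -1]
(up to reordering of blocks).

Per-block formulas:
  For a 1×1 block at λ = -1: exp(t · [-1]) = [e^(-1t)].
  For a 2×2 Jordan block J_2(-1): exp(t · J_2(-1)) = e^(-1t)·(I + t·N), where N is the 2×2 nilpotent shift.

After assembling e^{tJ} and conjugating by P, we get:

e^{tA} =
  [exp(-t), t*exp(-t), 0]
  [0, exp(-t), 0]
  [0, 0, exp(-t)]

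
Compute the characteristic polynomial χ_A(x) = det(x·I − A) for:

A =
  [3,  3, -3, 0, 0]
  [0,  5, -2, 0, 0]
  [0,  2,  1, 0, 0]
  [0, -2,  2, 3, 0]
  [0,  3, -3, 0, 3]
x^5 - 15*x^4 + 90*x^3 - 270*x^2 + 405*x - 243

Expanding det(x·I − A) (e.g. by cofactor expansion or by noting that A is similar to its Jordan form J, which has the same characteristic polynomial as A) gives
  χ_A(x) = x^5 - 15*x^4 + 90*x^3 - 270*x^2 + 405*x - 243
which factors as (x - 3)^5. The eigenvalues (with algebraic multiplicities) are λ = 3 with multiplicity 5.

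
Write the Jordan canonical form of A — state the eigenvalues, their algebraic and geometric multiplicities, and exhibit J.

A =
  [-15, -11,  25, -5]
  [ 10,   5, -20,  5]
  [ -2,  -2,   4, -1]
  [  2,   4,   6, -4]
J_2(-5) ⊕ J_2(0)

The characteristic polynomial is
  det(x·I − A) = x^4 + 10*x^3 + 25*x^2 = x^2*(x + 5)^2

Eigenvalues and multiplicities (the geometric multiplicity of λ is n − rank(A − λI), which equals the number of Jordan blocks for λ):
  λ = -5: algebraic multiplicity = 2, geometric multiplicity = 1
  λ = 0: algebraic multiplicity = 2, geometric multiplicity = 1

Determining the block sizes for each eigenvalue:
  λ = -5: one block (gm = 1), so the single block has size am = 2 → block sizes [2]
  λ = 0: one block (gm = 1), so the single block has size am = 2 → block sizes [2]

Assembling the blocks gives a Jordan form
J =
  [-5,  1, 0, 0]
  [ 0, -5, 0, 0]
  [ 0,  0, 0, 1]
  [ 0,  0, 0, 0]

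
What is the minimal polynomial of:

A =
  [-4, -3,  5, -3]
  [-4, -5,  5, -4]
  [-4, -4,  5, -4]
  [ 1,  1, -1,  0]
x^3 + 3*x^2 + 3*x + 1

The characteristic polynomial is χ_A(x) = (x + 1)^4, so the eigenvalues are known. The minimal polynomial is
  m_A(x) = Π_λ (x − λ)^{k_λ}
where k_λ is the size of the *largest* Jordan block for λ (equivalently, the smallest k with (A − λI)^k v = 0 for every generalised eigenvector v of λ).

  λ = -1: largest Jordan block has size 3, contributing (x + 1)^3

So m_A(x) = (x + 1)^3 = x^3 + 3*x^2 + 3*x + 1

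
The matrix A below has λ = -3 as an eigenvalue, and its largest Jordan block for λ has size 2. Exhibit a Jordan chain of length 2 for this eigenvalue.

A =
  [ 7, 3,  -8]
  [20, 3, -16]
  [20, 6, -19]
A Jordan chain for λ = -3 of length 2:
v_1 = (10, 20, 20)ᵀ
v_2 = (1, 0, 0)ᵀ

Let N = A − (-3)·I. We want v_2 with N^2 v_2 = 0 but N^1 v_2 ≠ 0; then v_{j-1} := N · v_j for j = 2, …, 2.

Pick v_2 = (1, 0, 0)ᵀ.
Then v_1 = N · v_2 = (10, 20, 20)ᵀ.

Sanity check: (A − (-3)·I) v_1 = (0, 0, 0)ᵀ = 0. ✓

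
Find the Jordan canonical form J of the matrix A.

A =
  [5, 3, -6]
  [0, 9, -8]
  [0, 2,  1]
J_2(5) ⊕ J_1(5)

The characteristic polynomial is
  det(x·I − A) = x^3 - 15*x^2 + 75*x - 125 = (x - 5)^3

Eigenvalues and multiplicities (the geometric multiplicity of λ is n − rank(A − λI), which equals the number of Jordan blocks for λ):
  λ = 5: algebraic multiplicity = 3, geometric multiplicity = 2

Determining the block sizes for each eigenvalue:
  λ = 5: 2 blocks summing to 3 forces exactly one block of size 2 and the rest size 1 → block sizes [2, 1]

Assembling the blocks gives a Jordan form
J =
  [5, 1, 0]
  [0, 5, 0]
  [0, 0, 5]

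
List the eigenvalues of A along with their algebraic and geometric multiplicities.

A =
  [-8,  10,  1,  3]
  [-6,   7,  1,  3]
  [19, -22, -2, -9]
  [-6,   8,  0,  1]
λ = -1: alg = 3, geom = 1; λ = 1: alg = 1, geom = 1

Step 1 — factor the characteristic polynomial to read off the algebraic multiplicities:
  χ_A(x) = (x - 1)*(x + 1)^3

Step 2 — compute geometric multiplicities via the rank-nullity identity g(λ) = n − rank(A − λI):
  rank(A − (-1)·I) = 3, so dim ker(A − (-1)·I) = n − 3 = 1
  rank(A − (1)·I) = 3, so dim ker(A − (1)·I) = n − 3 = 1

Summary:
  λ = -1: algebraic multiplicity = 3, geometric multiplicity = 1
  λ = 1: algebraic multiplicity = 1, geometric multiplicity = 1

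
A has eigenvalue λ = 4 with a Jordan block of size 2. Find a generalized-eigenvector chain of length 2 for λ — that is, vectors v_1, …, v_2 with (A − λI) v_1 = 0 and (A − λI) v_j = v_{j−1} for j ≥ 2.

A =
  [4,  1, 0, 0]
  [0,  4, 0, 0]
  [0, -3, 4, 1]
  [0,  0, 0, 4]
A Jordan chain for λ = 4 of length 2:
v_1 = (1, 0, -3, 0)ᵀ
v_2 = (0, 1, 0, 0)ᵀ

Let N = A − (4)·I. We want v_2 with N^2 v_2 = 0 but N^1 v_2 ≠ 0; then v_{j-1} := N · v_j for j = 2, …, 2.

Pick v_2 = (0, 1, 0, 0)ᵀ.
Then v_1 = N · v_2 = (1, 0, -3, 0)ᵀ.

Sanity check: (A − (4)·I) v_1 = (0, 0, 0, 0)ᵀ = 0. ✓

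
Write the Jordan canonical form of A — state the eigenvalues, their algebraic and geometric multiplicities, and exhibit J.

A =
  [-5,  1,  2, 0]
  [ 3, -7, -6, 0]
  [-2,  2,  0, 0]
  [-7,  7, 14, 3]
J_2(-4) ⊕ J_1(-4) ⊕ J_1(3)

The characteristic polynomial is
  det(x·I − A) = x^4 + 9*x^3 + 12*x^2 - 80*x - 192 = (x - 3)*(x + 4)^3

Eigenvalues and multiplicities (the geometric multiplicity of λ is n − rank(A − λI), which equals the number of Jordan blocks for λ):
  λ = -4: algebraic multiplicity = 3, geometric multiplicity = 2
  λ = 3: algebraic multiplicity = 1, geometric multiplicity = 1

Determining the block sizes for each eigenvalue:
  λ = -4: 2 blocks summing to 3 forces exactly one block of size 2 and the rest size 1 → block sizes [2, 1]
  λ = 3: one block (gm = 1), so the single block has size am = 1 → block sizes [1]

Assembling the blocks gives a Jordan form
J =
  [-4,  1,  0, 0]
  [ 0, -4,  0, 0]
  [ 0,  0, -4, 0]
  [ 0,  0,  0, 3]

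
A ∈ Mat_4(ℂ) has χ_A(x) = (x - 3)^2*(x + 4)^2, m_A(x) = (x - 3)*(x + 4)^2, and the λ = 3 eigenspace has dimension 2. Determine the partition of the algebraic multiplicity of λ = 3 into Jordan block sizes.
Block sizes for λ = 3: [1, 1]

Step 1 — from the characteristic polynomial, algebraic multiplicity of λ = 3 is 2. From dim ker(A − (3)·I) = 2, there are exactly 2 Jordan blocks for λ = 3.
Step 2 — from the minimal polynomial, the factor (x − 3) tells us the largest block for λ = 3 has size 1.
Step 3 — with total size 2, 2 blocks, and largest block 1, the block sizes (in nonincreasing order) are [1, 1].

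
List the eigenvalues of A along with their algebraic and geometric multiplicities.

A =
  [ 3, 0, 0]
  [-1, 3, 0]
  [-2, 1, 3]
λ = 3: alg = 3, geom = 1

Step 1 — factor the characteristic polynomial to read off the algebraic multiplicities:
  χ_A(x) = (x - 3)^3

Step 2 — compute geometric multiplicities via the rank-nullity identity g(λ) = n − rank(A − λI):
  rank(A − (3)·I) = 2, so dim ker(A − (3)·I) = n − 2 = 1

Summary:
  λ = 3: algebraic multiplicity = 3, geometric multiplicity = 1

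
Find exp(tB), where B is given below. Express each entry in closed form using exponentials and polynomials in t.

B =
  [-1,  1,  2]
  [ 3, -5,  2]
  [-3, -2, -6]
e^{tB} =
  [3*t^2*exp(-4*t) + 3*t*exp(-4*t) + exp(-4*t), -t^2*exp(-4*t) + t*exp(-4*t), 2*t^2*exp(-4*t) + 2*t*exp(-4*t)]
  [3*t*exp(-4*t), -t*exp(-4*t) + exp(-4*t), 2*t*exp(-4*t)]
  [-9*t^2*exp(-4*t)/2 - 3*t*exp(-4*t), 3*t^2*exp(-4*t)/2 - 2*t*exp(-4*t), -3*t^2*exp(-4*t) - 2*t*exp(-4*t) + exp(-4*t)]

Strategy: write B = P · J · P⁻¹ where J is a Jordan canonical form, so e^{tB} = P · e^{tJ} · P⁻¹, and e^{tJ} can be computed block-by-block.

B has Jordan form
J =
  [-4,  1,  0]
  [ 0, -4,  1]
  [ 0,  0, -4]
(up to reordering of blocks).

Per-block formulas:
  For a 3×3 Jordan block J_3(-4): exp(t · J_3(-4)) = e^(-4t)·(I + t·N + (t^2/2)·N^2), where N is the 3×3 nilpotent shift.

After assembling e^{tJ} and conjugating by P, we get:

e^{tB} =
  [3*t^2*exp(-4*t) + 3*t*exp(-4*t) + exp(-4*t), -t^2*exp(-4*t) + t*exp(-4*t), 2*t^2*exp(-4*t) + 2*t*exp(-4*t)]
  [3*t*exp(-4*t), -t*exp(-4*t) + exp(-4*t), 2*t*exp(-4*t)]
  [-9*t^2*exp(-4*t)/2 - 3*t*exp(-4*t), 3*t^2*exp(-4*t)/2 - 2*t*exp(-4*t), -3*t^2*exp(-4*t) - 2*t*exp(-4*t) + exp(-4*t)]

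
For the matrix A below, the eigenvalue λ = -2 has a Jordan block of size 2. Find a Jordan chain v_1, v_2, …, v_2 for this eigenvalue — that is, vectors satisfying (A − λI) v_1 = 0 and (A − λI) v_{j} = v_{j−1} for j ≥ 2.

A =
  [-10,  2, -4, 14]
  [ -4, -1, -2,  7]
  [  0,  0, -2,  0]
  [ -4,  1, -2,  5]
A Jordan chain for λ = -2 of length 2:
v_1 = (-8, -4, 0, -4)ᵀ
v_2 = (1, 0, 0, 0)ᵀ

Let N = A − (-2)·I. We want v_2 with N^2 v_2 = 0 but N^1 v_2 ≠ 0; then v_{j-1} := N · v_j for j = 2, …, 2.

Pick v_2 = (1, 0, 0, 0)ᵀ.
Then v_1 = N · v_2 = (-8, -4, 0, -4)ᵀ.

Sanity check: (A − (-2)·I) v_1 = (0, 0, 0, 0)ᵀ = 0. ✓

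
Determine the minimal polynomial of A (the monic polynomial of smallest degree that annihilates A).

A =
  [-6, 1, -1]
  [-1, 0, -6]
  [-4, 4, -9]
x^3 + 15*x^2 + 75*x + 125

The characteristic polynomial is χ_A(x) = (x + 5)^3, so the eigenvalues are known. The minimal polynomial is
  m_A(x) = Π_λ (x − λ)^{k_λ}
where k_λ is the size of the *largest* Jordan block for λ (equivalently, the smallest k with (A − λI)^k v = 0 for every generalised eigenvector v of λ).

  λ = -5: largest Jordan block has size 3, contributing (x + 5)^3

So m_A(x) = (x + 5)^3 = x^3 + 15*x^2 + 75*x + 125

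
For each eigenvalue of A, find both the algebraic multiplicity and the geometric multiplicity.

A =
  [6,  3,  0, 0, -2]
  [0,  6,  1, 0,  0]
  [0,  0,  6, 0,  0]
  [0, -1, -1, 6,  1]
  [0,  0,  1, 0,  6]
λ = 6: alg = 5, geom = 2

Step 1 — factor the characteristic polynomial to read off the algebraic multiplicities:
  χ_A(x) = (x - 6)^5

Step 2 — compute geometric multiplicities via the rank-nullity identity g(λ) = n − rank(A − λI):
  rank(A − (6)·I) = 3, so dim ker(A − (6)·I) = n − 3 = 2

Summary:
  λ = 6: algebraic multiplicity = 5, geometric multiplicity = 2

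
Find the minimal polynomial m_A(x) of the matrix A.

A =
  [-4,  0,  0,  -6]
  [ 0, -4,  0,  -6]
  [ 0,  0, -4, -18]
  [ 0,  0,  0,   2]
x^2 + 2*x - 8

The characteristic polynomial is χ_A(x) = (x - 2)*(x + 4)^3, so the eigenvalues are known. The minimal polynomial is
  m_A(x) = Π_λ (x − λ)^{k_λ}
where k_λ is the size of the *largest* Jordan block for λ (equivalently, the smallest k with (A − λI)^k v = 0 for every generalised eigenvector v of λ).

  λ = -4: largest Jordan block has size 1, contributing (x + 4)
  λ = 2: largest Jordan block has size 1, contributing (x − 2)

So m_A(x) = (x - 2)*(x + 4) = x^2 + 2*x - 8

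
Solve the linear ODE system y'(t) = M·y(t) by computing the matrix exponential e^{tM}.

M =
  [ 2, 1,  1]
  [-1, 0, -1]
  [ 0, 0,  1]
e^{tM} =
  [t*exp(t) + exp(t), t*exp(t), t*exp(t)]
  [-t*exp(t), -t*exp(t) + exp(t), -t*exp(t)]
  [0, 0, exp(t)]

Strategy: write M = P · J · P⁻¹ where J is a Jordan canonical form, so e^{tM} = P · e^{tJ} · P⁻¹, and e^{tJ} can be computed block-by-block.

M has Jordan form
J =
  [1, 1, 0]
  [0, 1, 0]
  [0, 0, 1]
(up to reordering of blocks).

Per-block formulas:
  For a 2×2 Jordan block J_2(1): exp(t · J_2(1)) = e^(1t)·(I + t·N), where N is the 2×2 nilpotent shift.
  For a 1×1 block at λ = 1: exp(t · [1]) = [e^(1t)].

After assembling e^{tJ} and conjugating by P, we get:

e^{tM} =
  [t*exp(t) + exp(t), t*exp(t), t*exp(t)]
  [-t*exp(t), -t*exp(t) + exp(t), -t*exp(t)]
  [0, 0, exp(t)]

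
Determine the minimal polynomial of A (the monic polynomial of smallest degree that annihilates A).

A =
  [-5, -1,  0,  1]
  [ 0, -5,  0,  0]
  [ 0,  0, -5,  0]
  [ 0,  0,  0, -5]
x^2 + 10*x + 25

The characteristic polynomial is χ_A(x) = (x + 5)^4, so the eigenvalues are known. The minimal polynomial is
  m_A(x) = Π_λ (x − λ)^{k_λ}
where k_λ is the size of the *largest* Jordan block for λ (equivalently, the smallest k with (A − λI)^k v = 0 for every generalised eigenvector v of λ).

  λ = -5: largest Jordan block has size 2, contributing (x + 5)^2

So m_A(x) = (x + 5)^2 = x^2 + 10*x + 25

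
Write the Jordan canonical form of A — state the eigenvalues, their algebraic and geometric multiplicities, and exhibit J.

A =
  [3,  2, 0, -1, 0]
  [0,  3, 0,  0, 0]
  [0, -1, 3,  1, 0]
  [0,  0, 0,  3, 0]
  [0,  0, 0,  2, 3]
J_2(3) ⊕ J_2(3) ⊕ J_1(3)

The characteristic polynomial is
  det(x·I − A) = x^5 - 15*x^4 + 90*x^3 - 270*x^2 + 405*x - 243 = (x - 3)^5

Eigenvalues and multiplicities (the geometric multiplicity of λ is n − rank(A − λI), which equals the number of Jordan blocks for λ):
  λ = 3: algebraic multiplicity = 5, geometric multiplicity = 3

Determining the block sizes for each eigenvalue:
  λ = 3: with am = 5 and gm = 3, the partition is not yet determined (e.g. several partitions of 5 into 3 parts exist). Let N = A − (3)·I. Computing rank(N^1) = 2, rank(N^2) = 0; the number of blocks of size ≥ j is rank(N^{j−1}) − rank(N^j), giving [3, 2]. So we have 2 block(s) of size 2, 1 block(s) of size 1 → block sizes [2, 2, 1]

Assembling the blocks gives a Jordan form
J =
  [3, 1, 0, 0, 0]
  [0, 3, 0, 0, 0]
  [0, 0, 3, 1, 0]
  [0, 0, 0, 3, 0]
  [0, 0, 0, 0, 3]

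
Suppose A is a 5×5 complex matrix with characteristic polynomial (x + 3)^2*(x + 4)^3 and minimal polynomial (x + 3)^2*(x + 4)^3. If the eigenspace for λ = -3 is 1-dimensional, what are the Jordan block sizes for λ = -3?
Block sizes for λ = -3: [2]

Step 1 — from the characteristic polynomial, algebraic multiplicity of λ = -3 is 2. From dim ker(A − (-3)·I) = 1, there are exactly 1 Jordan blocks for λ = -3.
Step 2 — from the minimal polynomial, the factor (x + 3)^2 tells us the largest block for λ = -3 has size 2.
Step 3 — with total size 2, 1 blocks, and largest block 2, the block sizes (in nonincreasing order) are [2].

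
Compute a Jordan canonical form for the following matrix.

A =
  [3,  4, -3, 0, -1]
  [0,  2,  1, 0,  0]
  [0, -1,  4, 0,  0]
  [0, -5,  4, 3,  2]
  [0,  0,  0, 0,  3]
J_3(3) ⊕ J_2(3)

The characteristic polynomial is
  det(x·I − A) = x^5 - 15*x^4 + 90*x^3 - 270*x^2 + 405*x - 243 = (x - 3)^5

Eigenvalues and multiplicities (the geometric multiplicity of λ is n − rank(A − λI), which equals the number of Jordan blocks for λ):
  λ = 3: algebraic multiplicity = 5, geometric multiplicity = 2

Determining the block sizes for each eigenvalue:
  λ = 3: with am = 5 and gm = 2, the partition is not yet determined (e.g. several partitions of 5 into 2 parts exist). Let N = A − (3)·I. Computing rank(N^1) = 3, rank(N^2) = 1, rank(N^3) = 0; the number of blocks of size ≥ j is rank(N^{j−1}) − rank(N^j), giving [2, 2, 1]. So we have 1 block(s) of size 3, 1 block(s) of size 2 → block sizes [3, 2]

Assembling the blocks gives a Jordan form
J =
  [3, 1, 0, 0, 0]
  [0, 3, 1, 0, 0]
  [0, 0, 3, 0, 0]
  [0, 0, 0, 3, 1]
  [0, 0, 0, 0, 3]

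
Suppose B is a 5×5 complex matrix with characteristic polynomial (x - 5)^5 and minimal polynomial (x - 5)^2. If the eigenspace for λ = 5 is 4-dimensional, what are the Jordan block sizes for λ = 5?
Block sizes for λ = 5: [2, 1, 1, 1]

Step 1 — from the characteristic polynomial, algebraic multiplicity of λ = 5 is 5. From dim ker(B − (5)·I) = 4, there are exactly 4 Jordan blocks for λ = 5.
Step 2 — from the minimal polynomial, the factor (x − 5)^2 tells us the largest block for λ = 5 has size 2.
Step 3 — with total size 5, 4 blocks, and largest block 2, the block sizes (in nonincreasing order) are [2, 1, 1, 1].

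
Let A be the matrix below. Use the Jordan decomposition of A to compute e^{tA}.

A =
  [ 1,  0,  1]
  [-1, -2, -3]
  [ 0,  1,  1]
e^{tA} =
  [t^2/2 + t + 1, t^2/2, t^2 + t]
  [t^2/2 - t, t^2/2 - 2*t + 1, t^2 - 3*t]
  [-t^2/2, -t^2/2 + t, -t^2 + t + 1]

Strategy: write A = P · J · P⁻¹ where J is a Jordan canonical form, so e^{tA} = P · e^{tJ} · P⁻¹, and e^{tJ} can be computed block-by-block.

A has Jordan form
J =
  [0, 1, 0]
  [0, 0, 1]
  [0, 0, 0]
(up to reordering of blocks).

Per-block formulas:
  For a 3×3 Jordan block J_3(0): exp(t · J_3(0)) = e^(0t)·(I + t·N + (t^2/2)·N^2), where N is the 3×3 nilpotent shift.

After assembling e^{tJ} and conjugating by P, we get:

e^{tA} =
  [t^2/2 + t + 1, t^2/2, t^2 + t]
  [t^2/2 - t, t^2/2 - 2*t + 1, t^2 - 3*t]
  [-t^2/2, -t^2/2 + t, -t^2 + t + 1]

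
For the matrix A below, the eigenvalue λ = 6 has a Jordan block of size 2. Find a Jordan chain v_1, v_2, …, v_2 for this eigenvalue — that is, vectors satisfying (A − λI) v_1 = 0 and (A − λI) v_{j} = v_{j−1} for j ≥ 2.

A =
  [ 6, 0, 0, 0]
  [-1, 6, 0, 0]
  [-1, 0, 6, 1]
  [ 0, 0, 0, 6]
A Jordan chain for λ = 6 of length 2:
v_1 = (0, -1, -1, 0)ᵀ
v_2 = (1, 0, 0, 0)ᵀ

Let N = A − (6)·I. We want v_2 with N^2 v_2 = 0 but N^1 v_2 ≠ 0; then v_{j-1} := N · v_j for j = 2, …, 2.

Pick v_2 = (1, 0, 0, 0)ᵀ.
Then v_1 = N · v_2 = (0, -1, -1, 0)ᵀ.

Sanity check: (A − (6)·I) v_1 = (0, 0, 0, 0)ᵀ = 0. ✓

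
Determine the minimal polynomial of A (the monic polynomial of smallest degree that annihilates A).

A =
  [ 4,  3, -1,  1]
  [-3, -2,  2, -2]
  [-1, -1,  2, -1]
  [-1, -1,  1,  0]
x^3 - 3*x^2 + 3*x - 1

The characteristic polynomial is χ_A(x) = (x - 1)^4, so the eigenvalues are known. The minimal polynomial is
  m_A(x) = Π_λ (x − λ)^{k_λ}
where k_λ is the size of the *largest* Jordan block for λ (equivalently, the smallest k with (A − λI)^k v = 0 for every generalised eigenvector v of λ).

  λ = 1: largest Jordan block has size 3, contributing (x − 1)^3

So m_A(x) = (x - 1)^3 = x^3 - 3*x^2 + 3*x - 1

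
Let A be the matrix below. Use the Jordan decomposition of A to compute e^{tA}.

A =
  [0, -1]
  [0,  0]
e^{tA} =
  [1, -t]
  [0, 1]

Strategy: write A = P · J · P⁻¹ where J is a Jordan canonical form, so e^{tA} = P · e^{tJ} · P⁻¹, and e^{tJ} can be computed block-by-block.

A has Jordan form
J =
  [0, 1]
  [0, 0]
(up to reordering of blocks).

Per-block formulas:
  For a 2×2 Jordan block J_2(0): exp(t · J_2(0)) = e^(0t)·(I + t·N), where N is the 2×2 nilpotent shift.

After assembling e^{tJ} and conjugating by P, we get:

e^{tA} =
  [1, -t]
  [0, 1]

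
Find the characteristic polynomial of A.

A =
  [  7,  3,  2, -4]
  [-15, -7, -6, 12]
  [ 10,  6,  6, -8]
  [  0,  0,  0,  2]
x^4 - 8*x^3 + 24*x^2 - 32*x + 16

Expanding det(x·I − A) (e.g. by cofactor expansion or by noting that A is similar to its Jordan form J, which has the same characteristic polynomial as A) gives
  χ_A(x) = x^4 - 8*x^3 + 24*x^2 - 32*x + 16
which factors as (x - 2)^4. The eigenvalues (with algebraic multiplicities) are λ = 2 with multiplicity 4.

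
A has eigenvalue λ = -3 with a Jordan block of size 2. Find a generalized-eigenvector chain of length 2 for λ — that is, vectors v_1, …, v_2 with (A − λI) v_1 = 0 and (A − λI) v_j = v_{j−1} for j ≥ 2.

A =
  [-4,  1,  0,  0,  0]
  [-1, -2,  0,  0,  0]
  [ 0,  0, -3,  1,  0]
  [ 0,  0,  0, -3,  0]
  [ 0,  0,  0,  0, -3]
A Jordan chain for λ = -3 of length 2:
v_1 = (-1, -1, 0, 0, 0)ᵀ
v_2 = (1, 0, 0, 0, 0)ᵀ

Let N = A − (-3)·I. We want v_2 with N^2 v_2 = 0 but N^1 v_2 ≠ 0; then v_{j-1} := N · v_j for j = 2, …, 2.

Pick v_2 = (1, 0, 0, 0, 0)ᵀ.
Then v_1 = N · v_2 = (-1, -1, 0, 0, 0)ᵀ.

Sanity check: (A − (-3)·I) v_1 = (0, 0, 0, 0, 0)ᵀ = 0. ✓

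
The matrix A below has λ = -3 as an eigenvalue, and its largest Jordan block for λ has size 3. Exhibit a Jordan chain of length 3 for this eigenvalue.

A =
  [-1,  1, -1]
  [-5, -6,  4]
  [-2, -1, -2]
A Jordan chain for λ = -3 of length 3:
v_1 = (1, -3, -1)ᵀ
v_2 = (2, -5, -2)ᵀ
v_3 = (1, 0, 0)ᵀ

Let N = A − (-3)·I. We want v_3 with N^3 v_3 = 0 but N^2 v_3 ≠ 0; then v_{j-1} := N · v_j for j = 3, …, 2.

Pick v_3 = (1, 0, 0)ᵀ.
Then v_2 = N · v_3 = (2, -5, -2)ᵀ.
Then v_1 = N · v_2 = (1, -3, -1)ᵀ.

Sanity check: (A − (-3)·I) v_1 = (0, 0, 0)ᵀ = 0. ✓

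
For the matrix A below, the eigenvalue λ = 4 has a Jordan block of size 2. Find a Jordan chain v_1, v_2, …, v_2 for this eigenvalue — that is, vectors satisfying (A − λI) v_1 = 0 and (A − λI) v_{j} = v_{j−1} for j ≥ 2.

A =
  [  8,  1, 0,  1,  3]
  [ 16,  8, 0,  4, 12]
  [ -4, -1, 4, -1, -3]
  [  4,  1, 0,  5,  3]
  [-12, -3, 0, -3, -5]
A Jordan chain for λ = 4 of length 2:
v_1 = (4, 16, -4, 4, -12)ᵀ
v_2 = (1, 0, 0, 0, 0)ᵀ

Let N = A − (4)·I. We want v_2 with N^2 v_2 = 0 but N^1 v_2 ≠ 0; then v_{j-1} := N · v_j for j = 2, …, 2.

Pick v_2 = (1, 0, 0, 0, 0)ᵀ.
Then v_1 = N · v_2 = (4, 16, -4, 4, -12)ᵀ.

Sanity check: (A − (4)·I) v_1 = (0, 0, 0, 0, 0)ᵀ = 0. ✓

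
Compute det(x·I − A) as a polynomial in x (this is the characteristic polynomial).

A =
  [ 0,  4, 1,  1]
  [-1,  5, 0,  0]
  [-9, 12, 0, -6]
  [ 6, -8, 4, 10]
x^4 - 15*x^3 + 81*x^2 - 189*x + 162

Expanding det(x·I − A) (e.g. by cofactor expansion or by noting that A is similar to its Jordan form J, which has the same characteristic polynomial as A) gives
  χ_A(x) = x^4 - 15*x^3 + 81*x^2 - 189*x + 162
which factors as (x - 6)*(x - 3)^3. The eigenvalues (with algebraic multiplicities) are λ = 3 with multiplicity 3, λ = 6 with multiplicity 1.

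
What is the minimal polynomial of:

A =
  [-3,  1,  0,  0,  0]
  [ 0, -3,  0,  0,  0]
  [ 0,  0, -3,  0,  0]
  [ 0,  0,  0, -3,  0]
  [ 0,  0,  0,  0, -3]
x^2 + 6*x + 9

The characteristic polynomial is χ_A(x) = (x + 3)^5, so the eigenvalues are known. The minimal polynomial is
  m_A(x) = Π_λ (x − λ)^{k_λ}
where k_λ is the size of the *largest* Jordan block for λ (equivalently, the smallest k with (A − λI)^k v = 0 for every generalised eigenvector v of λ).

  λ = -3: largest Jordan block has size 2, contributing (x + 3)^2

So m_A(x) = (x + 3)^2 = x^2 + 6*x + 9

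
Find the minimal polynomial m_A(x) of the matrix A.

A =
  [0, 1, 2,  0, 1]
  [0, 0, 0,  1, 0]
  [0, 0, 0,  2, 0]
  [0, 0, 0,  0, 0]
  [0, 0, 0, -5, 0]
x^2

The characteristic polynomial is χ_A(x) = x^5, so the eigenvalues are known. The minimal polynomial is
  m_A(x) = Π_λ (x − λ)^{k_λ}
where k_λ is the size of the *largest* Jordan block for λ (equivalently, the smallest k with (A − λI)^k v = 0 for every generalised eigenvector v of λ).

  λ = 0: largest Jordan block has size 2, contributing (x − 0)^2

So m_A(x) = x^2 = x^2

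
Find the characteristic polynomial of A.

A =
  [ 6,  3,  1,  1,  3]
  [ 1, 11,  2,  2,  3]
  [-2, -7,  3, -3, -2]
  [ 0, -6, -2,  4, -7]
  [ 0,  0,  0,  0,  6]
x^5 - 30*x^4 + 360*x^3 - 2160*x^2 + 6480*x - 7776

Expanding det(x·I − A) (e.g. by cofactor expansion or by noting that A is similar to its Jordan form J, which has the same characteristic polynomial as A) gives
  χ_A(x) = x^5 - 30*x^4 + 360*x^3 - 2160*x^2 + 6480*x - 7776
which factors as (x - 6)^5. The eigenvalues (with algebraic multiplicities) are λ = 6 with multiplicity 5.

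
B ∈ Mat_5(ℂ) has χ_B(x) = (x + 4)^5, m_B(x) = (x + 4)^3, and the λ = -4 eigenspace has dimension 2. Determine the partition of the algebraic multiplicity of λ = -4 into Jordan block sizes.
Block sizes for λ = -4: [3, 2]

Step 1 — from the characteristic polynomial, algebraic multiplicity of λ = -4 is 5. From dim ker(B − (-4)·I) = 2, there are exactly 2 Jordan blocks for λ = -4.
Step 2 — from the minimal polynomial, the factor (x + 4)^3 tells us the largest block for λ = -4 has size 3.
Step 3 — with total size 5, 2 blocks, and largest block 3, the block sizes (in nonincreasing order) are [3, 2].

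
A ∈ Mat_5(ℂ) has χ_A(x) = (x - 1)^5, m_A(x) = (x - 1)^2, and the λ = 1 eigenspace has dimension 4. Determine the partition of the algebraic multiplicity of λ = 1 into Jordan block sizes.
Block sizes for λ = 1: [2, 1, 1, 1]

Step 1 — from the characteristic polynomial, algebraic multiplicity of λ = 1 is 5. From dim ker(A − (1)·I) = 4, there are exactly 4 Jordan blocks for λ = 1.
Step 2 — from the minimal polynomial, the factor (x − 1)^2 tells us the largest block for λ = 1 has size 2.
Step 3 — with total size 5, 4 blocks, and largest block 2, the block sizes (in nonincreasing order) are [2, 1, 1, 1].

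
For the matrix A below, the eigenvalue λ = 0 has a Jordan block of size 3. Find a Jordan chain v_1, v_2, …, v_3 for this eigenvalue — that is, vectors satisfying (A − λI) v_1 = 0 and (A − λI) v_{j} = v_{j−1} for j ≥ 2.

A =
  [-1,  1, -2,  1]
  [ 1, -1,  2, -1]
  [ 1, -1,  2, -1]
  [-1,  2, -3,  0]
A Jordan chain for λ = 0 of length 3:
v_1 = (-1, 1, 1, 0)ᵀ
v_2 = (-1, 1, 1, -1)ᵀ
v_3 = (1, 0, 0, 0)ᵀ

Let N = A − (0)·I. We want v_3 with N^3 v_3 = 0 but N^2 v_3 ≠ 0; then v_{j-1} := N · v_j for j = 3, …, 2.

Pick v_3 = (1, 0, 0, 0)ᵀ.
Then v_2 = N · v_3 = (-1, 1, 1, -1)ᵀ.
Then v_1 = N · v_2 = (-1, 1, 1, 0)ᵀ.

Sanity check: (A − (0)·I) v_1 = (0, 0, 0, 0)ᵀ = 0. ✓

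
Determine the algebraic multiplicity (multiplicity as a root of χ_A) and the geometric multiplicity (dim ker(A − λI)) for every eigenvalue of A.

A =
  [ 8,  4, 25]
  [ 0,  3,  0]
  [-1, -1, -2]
λ = 3: alg = 3, geom = 1

Step 1 — factor the characteristic polynomial to read off the algebraic multiplicities:
  χ_A(x) = (x - 3)^3

Step 2 — compute geometric multiplicities via the rank-nullity identity g(λ) = n − rank(A − λI):
  rank(A − (3)·I) = 2, so dim ker(A − (3)·I) = n − 2 = 1

Summary:
  λ = 3: algebraic multiplicity = 3, geometric multiplicity = 1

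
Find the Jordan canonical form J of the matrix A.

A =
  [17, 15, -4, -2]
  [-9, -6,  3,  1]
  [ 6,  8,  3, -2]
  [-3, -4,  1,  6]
J_3(5) ⊕ J_1(5)

The characteristic polynomial is
  det(x·I − A) = x^4 - 20*x^3 + 150*x^2 - 500*x + 625 = (x - 5)^4

Eigenvalues and multiplicities (the geometric multiplicity of λ is n − rank(A − λI), which equals the number of Jordan blocks for λ):
  λ = 5: algebraic multiplicity = 4, geometric multiplicity = 2

Determining the block sizes for each eigenvalue:
  λ = 5: with am = 4 and gm = 2, the partition is not yet determined (e.g. several partitions of 4 into 2 parts exist). Let N = A − (5)·I. Computing rank(N^1) = 2, rank(N^2) = 1, rank(N^3) = 0; the number of blocks of size ≥ j is rank(N^{j−1}) − rank(N^j), giving [2, 1, 1]. So we have 1 block(s) of size 3, 1 block(s) of size 1 → block sizes [3, 1]

Assembling the blocks gives a Jordan form
J =
  [5, 1, 0, 0]
  [0, 5, 1, 0]
  [0, 0, 5, 0]
  [0, 0, 0, 5]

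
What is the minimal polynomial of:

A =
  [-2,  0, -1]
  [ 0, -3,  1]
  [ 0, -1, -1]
x^3 + 6*x^2 + 12*x + 8

The characteristic polynomial is χ_A(x) = (x + 2)^3, so the eigenvalues are known. The minimal polynomial is
  m_A(x) = Π_λ (x − λ)^{k_λ}
where k_λ is the size of the *largest* Jordan block for λ (equivalently, the smallest k with (A − λI)^k v = 0 for every generalised eigenvector v of λ).

  λ = -2: largest Jordan block has size 3, contributing (x + 2)^3

So m_A(x) = (x + 2)^3 = x^3 + 6*x^2 + 12*x + 8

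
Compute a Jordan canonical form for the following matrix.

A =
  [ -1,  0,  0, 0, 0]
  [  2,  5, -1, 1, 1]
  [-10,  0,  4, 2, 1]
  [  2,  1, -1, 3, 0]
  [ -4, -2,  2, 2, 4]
J_1(-1) ⊕ J_2(4) ⊕ J_2(4)

The characteristic polynomial is
  det(x·I − A) = x^5 - 15*x^4 + 80*x^3 - 160*x^2 + 256 = (x - 4)^4*(x + 1)

Eigenvalues and multiplicities (the geometric multiplicity of λ is n − rank(A − λI), which equals the number of Jordan blocks for λ):
  λ = -1: algebraic multiplicity = 1, geometric multiplicity = 1
  λ = 4: algebraic multiplicity = 4, geometric multiplicity = 2

Determining the block sizes for each eigenvalue:
  λ = -1: one block (gm = 1), so the single block has size am = 1 → block sizes [1]
  λ = 4: with am = 4 and gm = 2, the partition is not yet determined (e.g. several partitions of 4 into 2 parts exist). Let N = A − (4)·I. Computing rank(N^1) = 3, rank(N^2) = 1; the number of blocks of size ≥ j is rank(N^{j−1}) − rank(N^j), giving [2, 2]. So we have 2 block(s) of size 2 → block sizes [2, 2]

Assembling the blocks gives a Jordan form
J =
  [-1, 0, 0, 0, 0]
  [ 0, 4, 1, 0, 0]
  [ 0, 0, 4, 0, 0]
  [ 0, 0, 0, 4, 1]
  [ 0, 0, 0, 0, 4]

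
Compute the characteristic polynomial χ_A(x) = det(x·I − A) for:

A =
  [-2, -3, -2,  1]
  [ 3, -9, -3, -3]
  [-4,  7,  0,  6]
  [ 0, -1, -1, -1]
x^4 + 12*x^3 + 54*x^2 + 108*x + 81

Expanding det(x·I − A) (e.g. by cofactor expansion or by noting that A is similar to its Jordan form J, which has the same characteristic polynomial as A) gives
  χ_A(x) = x^4 + 12*x^3 + 54*x^2 + 108*x + 81
which factors as (x + 3)^4. The eigenvalues (with algebraic multiplicities) are λ = -3 with multiplicity 4.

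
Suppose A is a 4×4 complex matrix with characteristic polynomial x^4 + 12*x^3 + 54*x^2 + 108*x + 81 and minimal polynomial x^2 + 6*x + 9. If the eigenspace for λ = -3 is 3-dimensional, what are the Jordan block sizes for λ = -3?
Block sizes for λ = -3: [2, 1, 1]

Step 1 — from the characteristic polynomial, algebraic multiplicity of λ = -3 is 4. From dim ker(A − (-3)·I) = 3, there are exactly 3 Jordan blocks for λ = -3.
Step 2 — from the minimal polynomial, the factor (x + 3)^2 tells us the largest block for λ = -3 has size 2.
Step 3 — with total size 4, 3 blocks, and largest block 2, the block sizes (in nonincreasing order) are [2, 1, 1].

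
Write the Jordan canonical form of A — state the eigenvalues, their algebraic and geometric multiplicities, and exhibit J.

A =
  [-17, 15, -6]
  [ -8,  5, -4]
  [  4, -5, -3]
J_2(-5) ⊕ J_1(-5)

The characteristic polynomial is
  det(x·I − A) = x^3 + 15*x^2 + 75*x + 125 = (x + 5)^3

Eigenvalues and multiplicities (the geometric multiplicity of λ is n − rank(A − λI), which equals the number of Jordan blocks for λ):
  λ = -5: algebraic multiplicity = 3, geometric multiplicity = 2

Determining the block sizes for each eigenvalue:
  λ = -5: 2 blocks summing to 3 forces exactly one block of size 2 and the rest size 1 → block sizes [2, 1]

Assembling the blocks gives a Jordan form
J =
  [-5,  1,  0]
  [ 0, -5,  0]
  [ 0,  0, -5]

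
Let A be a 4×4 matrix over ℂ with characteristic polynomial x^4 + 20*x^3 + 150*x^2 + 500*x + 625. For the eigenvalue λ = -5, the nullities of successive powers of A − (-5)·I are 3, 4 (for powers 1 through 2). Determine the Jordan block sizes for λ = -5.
Block sizes for λ = -5: [2, 1, 1]

From the dimensions of kernels of powers, the number of Jordan blocks of size at least j is d_j − d_{j−1} where d_j = dim ker(N^j) (with d_0 = 0). Computing the differences gives [3, 1].
The number of blocks of size exactly k is (#blocks of size ≥ k) − (#blocks of size ≥ k + 1), so the partition is: 2 block(s) of size 1, 1 block(s) of size 2.
In nonincreasing order the block sizes are [2, 1, 1].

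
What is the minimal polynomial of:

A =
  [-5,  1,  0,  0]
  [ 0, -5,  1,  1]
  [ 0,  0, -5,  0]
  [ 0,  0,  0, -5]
x^3 + 15*x^2 + 75*x + 125

The characteristic polynomial is χ_A(x) = (x + 5)^4, so the eigenvalues are known. The minimal polynomial is
  m_A(x) = Π_λ (x − λ)^{k_λ}
where k_λ is the size of the *largest* Jordan block for λ (equivalently, the smallest k with (A − λI)^k v = 0 for every generalised eigenvector v of λ).

  λ = -5: largest Jordan block has size 3, contributing (x + 5)^3

So m_A(x) = (x + 5)^3 = x^3 + 15*x^2 + 75*x + 125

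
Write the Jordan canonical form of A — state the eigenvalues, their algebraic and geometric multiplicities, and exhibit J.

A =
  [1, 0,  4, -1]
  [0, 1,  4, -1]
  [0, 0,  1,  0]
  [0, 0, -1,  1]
J_3(1) ⊕ J_1(1)

The characteristic polynomial is
  det(x·I − A) = x^4 - 4*x^3 + 6*x^2 - 4*x + 1 = (x - 1)^4

Eigenvalues and multiplicities (the geometric multiplicity of λ is n − rank(A − λI), which equals the number of Jordan blocks for λ):
  λ = 1: algebraic multiplicity = 4, geometric multiplicity = 2

Determining the block sizes for each eigenvalue:
  λ = 1: with am = 4 and gm = 2, the partition is not yet determined (e.g. several partitions of 4 into 2 parts exist). Let N = A − (1)·I. Computing rank(N^1) = 2, rank(N^2) = 1, rank(N^3) = 0; the number of blocks of size ≥ j is rank(N^{j−1}) − rank(N^j), giving [2, 1, 1]. So we have 1 block(s) of size 3, 1 block(s) of size 1 → block sizes [3, 1]

Assembling the blocks gives a Jordan form
J =
  [1, 1, 0, 0]
  [0, 1, 1, 0]
  [0, 0, 1, 0]
  [0, 0, 0, 1]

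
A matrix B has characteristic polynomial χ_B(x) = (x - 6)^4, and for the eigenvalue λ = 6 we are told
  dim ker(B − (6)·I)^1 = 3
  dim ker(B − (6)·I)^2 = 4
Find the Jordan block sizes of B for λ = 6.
Block sizes for λ = 6: [2, 1, 1]

From the dimensions of kernels of powers, the number of Jordan blocks of size at least j is d_j − d_{j−1} where d_j = dim ker(N^j) (with d_0 = 0). Computing the differences gives [3, 1].
The number of blocks of size exactly k is (#blocks of size ≥ k) − (#blocks of size ≥ k + 1), so the partition is: 2 block(s) of size 1, 1 block(s) of size 2.
In nonincreasing order the block sizes are [2, 1, 1].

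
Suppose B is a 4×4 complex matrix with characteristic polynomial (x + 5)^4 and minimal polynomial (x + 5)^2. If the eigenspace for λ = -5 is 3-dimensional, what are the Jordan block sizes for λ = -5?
Block sizes for λ = -5: [2, 1, 1]

Step 1 — from the characteristic polynomial, algebraic multiplicity of λ = -5 is 4. From dim ker(B − (-5)·I) = 3, there are exactly 3 Jordan blocks for λ = -5.
Step 2 — from the minimal polynomial, the factor (x + 5)^2 tells us the largest block for λ = -5 has size 2.
Step 3 — with total size 4, 3 blocks, and largest block 2, the block sizes (in nonincreasing order) are [2, 1, 1].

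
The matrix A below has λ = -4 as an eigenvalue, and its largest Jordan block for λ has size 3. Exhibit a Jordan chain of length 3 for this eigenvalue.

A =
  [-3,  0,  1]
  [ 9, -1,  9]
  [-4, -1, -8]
A Jordan chain for λ = -4 of length 3:
v_1 = (-3, 0, 3)ᵀ
v_2 = (1, 9, -4)ᵀ
v_3 = (1, 0, 0)ᵀ

Let N = A − (-4)·I. We want v_3 with N^3 v_3 = 0 but N^2 v_3 ≠ 0; then v_{j-1} := N · v_j for j = 3, …, 2.

Pick v_3 = (1, 0, 0)ᵀ.
Then v_2 = N · v_3 = (1, 9, -4)ᵀ.
Then v_1 = N · v_2 = (-3, 0, 3)ᵀ.

Sanity check: (A − (-4)·I) v_1 = (0, 0, 0)ᵀ = 0. ✓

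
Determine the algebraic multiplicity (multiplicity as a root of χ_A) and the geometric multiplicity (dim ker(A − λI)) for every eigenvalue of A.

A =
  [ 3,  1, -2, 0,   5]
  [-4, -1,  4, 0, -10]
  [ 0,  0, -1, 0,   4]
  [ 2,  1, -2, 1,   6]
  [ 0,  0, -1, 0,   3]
λ = 1: alg = 5, geom = 2

Step 1 — factor the characteristic polynomial to read off the algebraic multiplicities:
  χ_A(x) = (x - 1)^5

Step 2 — compute geometric multiplicities via the rank-nullity identity g(λ) = n − rank(A − λI):
  rank(A − (1)·I) = 3, so dim ker(A − (1)·I) = n − 3 = 2

Summary:
  λ = 1: algebraic multiplicity = 5, geometric multiplicity = 2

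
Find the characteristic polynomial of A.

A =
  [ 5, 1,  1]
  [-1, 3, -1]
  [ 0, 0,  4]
x^3 - 12*x^2 + 48*x - 64

Expanding det(x·I − A) (e.g. by cofactor expansion or by noting that A is similar to its Jordan form J, which has the same characteristic polynomial as A) gives
  χ_A(x) = x^3 - 12*x^2 + 48*x - 64
which factors as (x - 4)^3. The eigenvalues (with algebraic multiplicities) are λ = 4 with multiplicity 3.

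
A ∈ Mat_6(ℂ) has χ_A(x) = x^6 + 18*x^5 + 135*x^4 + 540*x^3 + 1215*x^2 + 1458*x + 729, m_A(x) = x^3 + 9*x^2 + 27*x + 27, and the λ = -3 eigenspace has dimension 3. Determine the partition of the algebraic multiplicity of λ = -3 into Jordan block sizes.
Block sizes for λ = -3: [3, 2, 1]

Step 1 — from the characteristic polynomial, algebraic multiplicity of λ = -3 is 6. From dim ker(A − (-3)·I) = 3, there are exactly 3 Jordan blocks for λ = -3.
Step 2 — from the minimal polynomial, the factor (x + 3)^3 tells us the largest block for λ = -3 has size 3.
Step 3 — with total size 6, 3 blocks, and largest block 3, the block sizes (in nonincreasing order) are [3, 2, 1].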